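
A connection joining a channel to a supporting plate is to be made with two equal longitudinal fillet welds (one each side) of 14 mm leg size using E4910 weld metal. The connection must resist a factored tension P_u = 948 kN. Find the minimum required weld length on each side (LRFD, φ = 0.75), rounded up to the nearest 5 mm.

L = 220 mm on each side

E49XX → F_EXX = 490 MPa.
Throat t_e = 0.707 × 14 = 9.898 mm.
φr_n = 0.75 × 0.6 × 490 × 9.898 × 10⁻³ = 2.183 kN/mm.
L_req = P_u / φr_n = 948 / 2.183 = 434.4 mm total.
Per side: 434.4 / 2 = 217.2 mm.
Round up → use L = 220 mm on each side.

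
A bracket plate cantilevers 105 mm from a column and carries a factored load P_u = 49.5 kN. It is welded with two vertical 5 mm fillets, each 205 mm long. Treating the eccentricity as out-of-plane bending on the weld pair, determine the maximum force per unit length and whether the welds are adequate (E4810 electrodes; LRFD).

E48XX → F_EXX = 480 MPa.
L_w = 2 × 205 = 410 mm; section modulus (unit throat) S = 2 × L²/6 = 14010 mm².
Direct shear f_v = P/L_w = 49.5×10³/410 = 120.7 N/mm.
Moment M = P × e = 49.5×10³ × 105 = 5197500 N·mm; bending f_b = M/S = 371 N/mm.
f_max = √(f_v² + f_b²) = √(120.7² + 371²) = 390.2 N/mm.
φr_n = 0.75 × 0.6 × 480 × (0.707 × 5) = 763.6 N/mm → adequate.

f_max ≈ 390 N/mm; adequate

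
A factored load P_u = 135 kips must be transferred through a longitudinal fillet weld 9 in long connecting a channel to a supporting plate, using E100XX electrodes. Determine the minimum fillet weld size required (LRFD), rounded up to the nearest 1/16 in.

E100XX → F_EXX = 100 ksi.
Total weld length L = 9 in.
Required throat t_e = P_u / (φ × 0.6 F_EXX × L) = 135 / (0.75 × 0.6 × 100 × 9) = 0.3333 in.
Required leg w = t_e / 0.707 = 0.4715 in → use 1/2 in.

w = 1/2 in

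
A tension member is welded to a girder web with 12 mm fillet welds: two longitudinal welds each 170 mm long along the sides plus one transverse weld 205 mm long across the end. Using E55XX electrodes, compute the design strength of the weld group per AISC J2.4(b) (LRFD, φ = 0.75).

E55XX → F_EXX = 550 MPa.
t_e = 0.707 × 12 = 8.484 mm.
R_nwl = 0.6 × 550 × 8.484 × 340 × 10⁻³ = 951.9 kN (longitudinal, 2 welds).
R_nwt = 0.6 × 550 × 8.484 × 205 × 10⁻³ = 573.9 kN (transverse, base value).
(i) R_nwl + R_nwt = 1526 kN; (ii) 0.85 R_nwl + 1.5 R_nwt = 1670 kN.
R_n = max = 1670 kN [governs: (ii)]; φR_n = 1253 kN.

φR_n ≈ 1250 kN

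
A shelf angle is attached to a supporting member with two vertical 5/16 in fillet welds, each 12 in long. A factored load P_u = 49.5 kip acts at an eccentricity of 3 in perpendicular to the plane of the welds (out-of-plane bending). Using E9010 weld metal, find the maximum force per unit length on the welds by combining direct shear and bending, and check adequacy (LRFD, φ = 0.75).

f_max ≈ 3.72 kip/in; adequate

E90XX → F_EXX = 90 ksi.
L_w = 2 × 12 = 24 in; section modulus (unit throat) S = 2 × L²/6 = 48 in².
Direct shear f_v = P/L_w = 49.5/24 = 2.062 kip/in.
Moment M = P × e = 49.5 × 3 = 148.5 kip·in; bending f_b = M/S = 3.094 kip/in.
f_max = √(f_v² + f_b²) = √(2.062² + 3.094²) = 3.718 kip/in.
φr_n = 0.75 × 0.6 × 90 × (0.707 × 0.3125) = 8.948 kip/in → adequate.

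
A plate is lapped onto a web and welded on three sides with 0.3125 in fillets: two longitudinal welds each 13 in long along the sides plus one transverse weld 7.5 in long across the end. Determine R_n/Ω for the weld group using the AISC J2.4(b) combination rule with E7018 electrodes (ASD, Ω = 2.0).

E70XX → F_EXX = 70 ksi.
t_e = 0.707 × 0.3125 = 0.2209 in.
R_nwl = 0.6 × 70 × 0.2209 × 26 = 241.3 kip (longitudinal, 2 welds).
R_nwt = 0.6 × 70 × 0.2209 × 7.5 = 69.6 kip (transverse, base value).
(i) R_nwl + R_nwt = 310.9 kip; (ii) 0.85 R_nwl + 1.5 R_nwt = 309.5 kip.
R_n = max = 310.9 kip [governs: (i)]; R_n/Ω = 155.4 kip.

R_n/Ω ≈ 155 kip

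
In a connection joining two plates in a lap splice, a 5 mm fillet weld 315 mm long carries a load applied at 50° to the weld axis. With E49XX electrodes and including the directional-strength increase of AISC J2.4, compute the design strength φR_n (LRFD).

E49XX → F_EXX = 490 MPa.
t_e = 0.707 × 5 = 3.535 mm; A_we = 3.535 × 315 = 1114 mm².
Directional factor: 1.0 + 0.5 sin^1.5(50°) = 1.335.
F_nw = 0.6 × 490 × 1.335 = 392.6 MPa.
φR_n = 0.75 × 392.6 × 1114 × 10⁻³ = 327.8 kN.

φR_n ≈ 328 kN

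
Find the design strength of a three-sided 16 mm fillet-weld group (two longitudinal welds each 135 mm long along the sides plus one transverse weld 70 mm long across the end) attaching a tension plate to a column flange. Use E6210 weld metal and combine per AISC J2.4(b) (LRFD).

φR_n ≈ 1070 kN

E62XX → F_EXX = 620 MPa.
t_e = 0.707 × 16 = 11.31 mm.
R_nwl = 0.6 × 620 × 11.31 × 270 × 10⁻³ = 1136 kN (longitudinal, 2 welds).
R_nwt = 0.6 × 620 × 11.31 × 70 × 10⁻³ = 294.6 kN (transverse, base value).
(i) R_nwl + R_nwt = 1431 kN; (ii) 0.85 R_nwl + 1.5 R_nwt = 1408 kN.
R_n = max = 1431 kN [governs: (i)]; φR_n = 1073 kN.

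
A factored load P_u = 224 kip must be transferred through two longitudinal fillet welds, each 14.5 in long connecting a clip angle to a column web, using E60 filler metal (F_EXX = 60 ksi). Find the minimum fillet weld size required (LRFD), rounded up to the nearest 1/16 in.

Total weld length L = 29 in.
Required throat t_e = P_u / (φ × 0.6 F_EXX × L) = 224 / (0.75 × 0.6 × 60 × 29) = 0.2861 in.
Required leg w = t_e / 0.707 = 0.4046 in → use 7/16 in.

w = 7/16 in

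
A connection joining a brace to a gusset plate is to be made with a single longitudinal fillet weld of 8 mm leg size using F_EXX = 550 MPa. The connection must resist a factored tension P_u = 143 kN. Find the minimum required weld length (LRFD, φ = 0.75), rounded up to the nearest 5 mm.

Throat t_e = 0.707 × 8 = 5.656 mm.
φr_n = 0.75 × 0.6 × 550 × 5.656 × 10⁻³ = 1.4 kN/mm.
L_req = P_u / φr_n = 143 / 1.4 = 102.2 mm total.
Round up → use L = 105 mm.

L = 105 mm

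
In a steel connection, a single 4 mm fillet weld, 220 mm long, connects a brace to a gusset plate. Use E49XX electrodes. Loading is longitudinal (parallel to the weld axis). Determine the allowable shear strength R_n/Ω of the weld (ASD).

E49XX → F_EXX = 490 MPa.
Effective throat t_e = 0.707 × 4 = 2.828 mm.
Total length L = 220 mm; A_we = 2.828 × 220 = 622.2 mm².
F_nw = 0.6 F_EXX = 0.6 × 490 = 294 MPa.
R_n = 294 × 622.2 × 10⁻³ = 182.9 kN; R_n/Ω = 182.9/2.0 = 91.46 kN.

R_n/Ω ≈ 91.5 kN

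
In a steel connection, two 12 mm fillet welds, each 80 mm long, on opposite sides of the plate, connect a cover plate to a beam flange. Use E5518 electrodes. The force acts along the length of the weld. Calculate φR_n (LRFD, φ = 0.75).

E55XX → F_EXX = 550 MPa.
Effective throat t_e = 0.707 × 12 = 8.484 mm.
Total length L = 160 mm; A_we = 8.484 × 160 = 1357 mm².
F_nw = 0.6 F_EXX = 0.6 × 550 = 330 MPa.
φR_n = 0.75 × 330 × 1357 × 10⁻³ = 336 kN.

φR_n ≈ 336 kN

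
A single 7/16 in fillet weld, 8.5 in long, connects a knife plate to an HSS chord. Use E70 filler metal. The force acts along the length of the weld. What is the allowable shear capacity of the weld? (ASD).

R_n/Ω ≈ 55.2 kips

E70XX → F_EXX = 70 ksi.
Effective throat t_e = 0.707 × 0.4375 = 0.3093 in.
Total length L = 8.5 in; A_we = 0.3093 × 8.5 = 2.629 in².
F_nw = 0.6 F_EXX = 0.6 × 70 = 42 ksi.
R_n = 42 × 2.629 = 110.4 kips; R_n/Ω = 110.4/2.0 = 55.21 kips.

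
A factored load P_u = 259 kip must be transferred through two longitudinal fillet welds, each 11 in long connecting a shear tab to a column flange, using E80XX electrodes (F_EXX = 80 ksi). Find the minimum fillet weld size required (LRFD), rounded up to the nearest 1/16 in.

Total weld length L = 22 in.
Required throat t_e = P_u / (φ × 0.6 F_EXX × L) = 259 / (0.75 × 0.6 × 80 × 22) = 0.327 in.
Required leg w = t_e / 0.707 = 0.4625 in → use 1/2 in.

w = 1/2 in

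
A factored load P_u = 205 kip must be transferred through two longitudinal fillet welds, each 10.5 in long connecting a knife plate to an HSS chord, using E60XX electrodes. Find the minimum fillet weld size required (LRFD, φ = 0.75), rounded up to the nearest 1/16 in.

E60XX → F_EXX = 60 ksi.
Total weld length L = 21 in.
Required throat t_e = P_u / (φ × 0.6 F_EXX × L) = 205 / (0.75 × 0.6 × 60 × 21) = 0.3616 in.
Required leg w = t_e / 0.707 = 0.5114 in → use 9/16 in.

w = 9/16 in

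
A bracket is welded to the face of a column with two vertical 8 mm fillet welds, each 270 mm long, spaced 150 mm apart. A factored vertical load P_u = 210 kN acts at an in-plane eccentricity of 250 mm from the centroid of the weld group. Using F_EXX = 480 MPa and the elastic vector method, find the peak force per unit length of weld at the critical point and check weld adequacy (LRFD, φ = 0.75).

Total weld length L_w = 540 mm. Treat welds as unit-width lines.
Polar moment about centroid: J = 2[d³/12 + d(b/2)²] = 2[270³/12 + 270×75²] = 6318000 mm³.
Direct shear f_v = P/L_w = 210×10³ / 540 = 388.9 N/mm (vertical).
Torsion M = P·e = 210×10³ × 250 = 52500000 N·mm.
Critical point at (x, y) = (75, 135) from centroid. f_tx = M·y/J = 1122 N/mm; f_ty = M·x/J = 623.2 N/mm.
Resultant f_max = √[f_tx² + (f_v + f_ty)²] = √[1122² + (388.9 + 623.2)²] = 1511 N/mm.
Capacity per unit length: φr_n = 0.75 × 0.6 × 480 × (0.707 × 8) = 1222 N/mm.
1511 > 1222 → NOT adequate.

f_max ≈ 1510 N/mm; NOT adequate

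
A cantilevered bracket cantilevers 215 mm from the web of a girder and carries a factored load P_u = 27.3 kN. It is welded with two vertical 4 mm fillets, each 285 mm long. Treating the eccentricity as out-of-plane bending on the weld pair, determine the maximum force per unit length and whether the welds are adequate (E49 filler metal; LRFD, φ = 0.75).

E49XX → F_EXX = 490 MPa.
L_w = 2 × 285 = 570 mm; section modulus (unit throat) S = 2 × L²/6 = 27080 mm².
Direct shear f_v = P/L_w = 27.3×10³/570 = 47.89 N/mm.
Moment M = P × e = 27.3×10³ × 215 = 5869500 N·mm; bending f_b = M/S = 216.8 N/mm.
f_max = √(f_v² + f_b²) = √(47.89² + 216.8²) = 222 N/mm.
φr_n = 0.75 × 0.6 × 490 × (0.707 × 4) = 623.6 N/mm → adequate.

f_max ≈ 222 N/mm; adequate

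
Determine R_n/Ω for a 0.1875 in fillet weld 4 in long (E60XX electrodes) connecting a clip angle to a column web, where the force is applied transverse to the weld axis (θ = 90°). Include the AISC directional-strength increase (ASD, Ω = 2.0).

R_n/Ω ≈ 14.3 kips

E60XX → F_EXX = 60 ksi.
t_e = 0.707 × 0.1875 = 0.1326 in; A_we = 0.1326 × 4 = 0.5302 in².
Directional factor: 1.0 + 0.5 sin^1.5(90°) = 1.5.
F_nw = 0.6 × 60 × 1.5 = 54 ksi.
R_n/Ω = (54 × 0.5302) / 2.0 = 14.32 kips.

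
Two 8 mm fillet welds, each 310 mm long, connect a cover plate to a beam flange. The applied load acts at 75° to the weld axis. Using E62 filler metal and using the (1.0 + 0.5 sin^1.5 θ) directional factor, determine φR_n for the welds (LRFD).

φR_n ≈ 1440 kN

E62XX → F_EXX = 620 MPa.
t_e = 0.707 × 8 = 5.656 mm; A_we = 5.656 × 620 = 3507 mm².
Directional factor: 1.0 + 0.5 sin^1.5(75°) = 1.475.
F_nw = 0.6 × 620 × 1.475 = 548.6 MPa.
φR_n = 0.75 × 548.6 × 3507 × 10⁻³ = 1443 kN.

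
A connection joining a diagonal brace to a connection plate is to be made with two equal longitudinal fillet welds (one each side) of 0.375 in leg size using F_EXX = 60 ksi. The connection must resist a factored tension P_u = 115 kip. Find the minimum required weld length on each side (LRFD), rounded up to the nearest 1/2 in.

Throat t_e = 0.707 × 0.375 = 0.2651 in.
φr_n = 0.75 × 0.6 × 60 × 0.2651 = 7.158 kip/in.
L_req = P_u / φr_n = 115 / 7.158 = 16.07 in total.
Per side: 16.07 / 2 = 8.033 in.
Round up → use L = 8.5 in on each side.

L = 8.5 in on each side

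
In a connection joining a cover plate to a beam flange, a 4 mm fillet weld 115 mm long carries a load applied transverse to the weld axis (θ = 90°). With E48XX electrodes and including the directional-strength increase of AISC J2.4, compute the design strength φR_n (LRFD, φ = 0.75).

E48XX → F_EXX = 480 MPa.
t_e = 0.707 × 4 = 2.828 mm; A_we = 2.828 × 115 = 325.2 mm².
Directional factor: 1.0 + 0.5 sin^1.5(90°) = 1.5.
F_nw = 0.6 × 480 × 1.5 = 432 MPa.
φR_n = 0.75 × 432 × 325.2 × 10⁻³ = 105.4 kN.

φR_n ≈ 105 kN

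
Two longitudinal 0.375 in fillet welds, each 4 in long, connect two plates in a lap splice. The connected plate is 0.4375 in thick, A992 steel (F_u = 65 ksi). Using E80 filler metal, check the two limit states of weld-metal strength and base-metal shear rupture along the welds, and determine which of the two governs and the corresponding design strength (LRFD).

E80XX → F_EXX = 80 ksi.
t_e = 0.707 × 0.375 = 0.2651 in; L = 8 in.
Weld metal: φR_n = 0.75 × 0.6 × 80 × 0.2651 × 8 = 76.36 kip.
Base metal (shear rupture): φR_n = 0.75 × 0.6 × 65 × 0.4375 × 8 = 102.4 kip.
Governing: weld metal.

φR_n ≈ 76.4 kip (weld metal governs)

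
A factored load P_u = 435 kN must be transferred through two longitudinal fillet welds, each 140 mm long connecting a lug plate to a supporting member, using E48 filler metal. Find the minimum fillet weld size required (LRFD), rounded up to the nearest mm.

E48XX → F_EXX = 480 MPa.
Total weld length L = 280 mm.
Required throat t_e = P_u / (φ × 0.6 F_EXX × L) = 435 / (0.75 × 0.6 × 480 × 280 × 10⁻³) = 7.192 mm.
Required leg w = t_e / 0.707 = 10.17 mm → use 11 mm.

w = 11 mm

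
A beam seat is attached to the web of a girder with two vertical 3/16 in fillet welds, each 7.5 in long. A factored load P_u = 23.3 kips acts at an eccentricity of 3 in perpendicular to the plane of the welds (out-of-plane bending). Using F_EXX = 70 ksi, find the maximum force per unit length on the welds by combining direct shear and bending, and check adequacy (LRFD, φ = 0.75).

f_max ≈ 4.04 kip/in; adequate

L_w = 2 × 7.5 = 15 in; section modulus (unit throat) S = 2 × L²/6 = 18.75 in².
Direct shear f_v = P/L_w = 23.3/15 = 1.553 kip/in.
Moment M = P × e = 23.3 × 3 = 69.9 kip·in; bending f_b = M/S = 3.728 kip/in.
f_max = √(f_v² + f_b²) = √(1.553² + 3.728²) = 4.039 kip/in.
φr_n = 0.75 × 0.6 × 70 × (0.707 × 0.1875) = 4.176 kip/in → adequate.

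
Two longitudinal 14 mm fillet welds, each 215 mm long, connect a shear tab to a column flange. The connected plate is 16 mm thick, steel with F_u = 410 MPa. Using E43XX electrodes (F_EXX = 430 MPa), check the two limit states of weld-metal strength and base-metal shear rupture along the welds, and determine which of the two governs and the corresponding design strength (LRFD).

t_e = 0.707 × 14 = 9.898 mm; L = 430 mm.
Weld metal: φR_n = 0.75 × 0.6 × 430 × 9.898 × 430 × 10⁻³ = 823.6 kN.
Base metal (shear rupture): φR_n = 0.75 × 0.6 × 410 × 16 × 430 × 10⁻³ = 1269 kN.
Governing: weld metal.

φR_n ≈ 824 kN (weld metal governs)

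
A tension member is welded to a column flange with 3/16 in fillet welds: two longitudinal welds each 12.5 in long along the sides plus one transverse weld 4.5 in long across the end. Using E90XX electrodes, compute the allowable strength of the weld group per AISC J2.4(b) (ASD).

R_n/Ω ≈ 106 kip

E90XX → F_EXX = 90 ksi.
t_e = 0.707 × 0.1875 = 0.1326 in.
R_nwl = 0.6 × 90 × 0.1326 × 25 = 179 kip (longitudinal, 2 welds).
R_nwt = 0.6 × 90 × 0.1326 × 4.5 = 32.21 kip (transverse, base value).
(i) R_nwl + R_nwt = 211.2 kip; (ii) 0.85 R_nwl + 1.5 R_nwt = 200.4 kip.
R_n = max = 211.2 kip [governs: (i)]; R_n/Ω = 105.6 kip.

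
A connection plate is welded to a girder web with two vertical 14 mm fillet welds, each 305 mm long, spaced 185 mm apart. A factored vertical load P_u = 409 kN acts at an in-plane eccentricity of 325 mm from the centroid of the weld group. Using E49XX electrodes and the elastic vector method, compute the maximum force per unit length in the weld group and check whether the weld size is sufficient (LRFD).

E49XX → F_EXX = 490 MPa.
Total weld length L_w = 610 mm. Treat welds as unit-width lines.
Polar moment about centroid: J = 2[d³/12 + d(b/2)²] = 2[305³/12 + 305×92.5²] = 9948000 mm³.
Direct shear f_v = P/L_w = 409×10³ / 610 = 670.5 N/mm (vertical).
Torsion M = P·e = 409×10³ × 325 = 132920000 N·mm.
Critical point at (x, y) = (92.5, 152.5) from centroid. f_tx = M·y/J = 2038 N/mm; f_ty = M·x/J = 1236 N/mm.
Resultant f_max = √[f_tx² + (f_v + f_ty)²] = √[2038² + (670.5 + 1236)²] = 2790 N/mm.
Capacity per unit length: φr_n = 0.75 × 0.6 × 490 × (0.707 × 14) = 2183 N/mm.
2790 > 2183 → NOT adequate.

f_max ≈ 2790 N/mm; NOT adequate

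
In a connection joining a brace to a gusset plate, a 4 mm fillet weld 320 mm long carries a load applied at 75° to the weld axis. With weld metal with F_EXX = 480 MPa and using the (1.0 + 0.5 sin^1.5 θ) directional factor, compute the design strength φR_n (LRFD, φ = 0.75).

φR_n ≈ 288 kN

t_e = 0.707 × 4 = 2.828 mm; A_we = 2.828 × 320 = 905 mm².
Directional factor: 1.0 + 0.5 sin^1.5(75°) = 1.475.
F_nw = 0.6 × 480 × 1.475 = 424.7 MPa.
φR_n = 0.75 × 424.7 × 905 × 10⁻³ = 288.3 kN.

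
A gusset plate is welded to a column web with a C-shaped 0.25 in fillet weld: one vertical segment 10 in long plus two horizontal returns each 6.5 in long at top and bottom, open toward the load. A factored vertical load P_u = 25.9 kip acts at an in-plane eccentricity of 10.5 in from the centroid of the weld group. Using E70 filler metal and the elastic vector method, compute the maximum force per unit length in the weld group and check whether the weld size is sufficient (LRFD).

E70XX → F_EXX = 70 ksi.
Total weld length L_w = 23 in. Treat welds as unit-width lines.
Centroid: x̄ = 2×6.5×3.25 / 23 = 1.837 in from the vertical weld.
Polar moment about centroid: J = I_x + I_y = [10³/12 + 2×6.5×5²] + [10×1.837² + 2(6.5³/12 + 6.5×1.413²)] = 513.8 in³.
Direct shear f_v = P/L_w = 25.9 / 23 = 1.126 kip/in (vertical).
Torsion M = P·e = 25.9 × 10.5 = 271.95 kip·in.
Critical point at (x, y) = (4.663, 5) from centroid. f_tx = M·y/J = 2.646 kip/in; f_ty = M·x/J = 2.468 kip/in.
Resultant f_max = √[f_tx² + (f_v + f_ty)²] = √[2.646² + (1.126 + 2.468)²] = 4.463 kip/in.
Capacity per unit length: φr_n = 0.75 × 0.6 × 70 × (0.707 × 0.25) = 5.568 kip/in.
4.463 ≤ 5.568 → adequate.

f_max ≈ 4.46 kip/in; adequate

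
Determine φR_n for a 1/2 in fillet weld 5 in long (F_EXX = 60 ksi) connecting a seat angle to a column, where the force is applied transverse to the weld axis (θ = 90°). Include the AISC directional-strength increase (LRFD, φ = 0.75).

φR_n ≈ 71.6 kip

t_e = 0.707 × 0.5 = 0.3535 in; A_we = 0.3535 × 5 = 1.767 in².
Directional factor: 1.0 + 0.5 sin^1.5(90°) = 1.5.
F_nw = 0.6 × 60 × 1.5 = 54 ksi.
φR_n = 0.75 × 54 × 1.767 = 71.58 kip.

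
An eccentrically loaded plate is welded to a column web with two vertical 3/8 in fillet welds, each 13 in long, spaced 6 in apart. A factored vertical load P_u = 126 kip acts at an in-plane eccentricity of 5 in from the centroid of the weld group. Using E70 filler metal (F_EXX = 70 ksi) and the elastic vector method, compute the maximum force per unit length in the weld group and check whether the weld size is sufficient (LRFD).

Total weld length L_w = 26 in. Treat welds as unit-width lines.
Polar moment about centroid: J = 2[d³/12 + d(b/2)²] = 2[13³/12 + 13×3²] = 600.2 in³.
Direct shear f_v = P/L_w = 126 / 26 = 4.846 kip/in (vertical).
Torsion M = P·e = 126 × 5 = 630 kip·in.
Critical point at (x, y) = (3, 6.5) from centroid. f_tx = M·y/J = 6.823 kip/in; f_ty = M·x/J = 3.149 kip/in.
Resultant f_max = √[f_tx² + (f_v + f_ty)²] = √[6.823² + (4.846 + 3.149)²] = 10.51 kip/in.
Capacity per unit length: φr_n = 0.75 × 0.6 × 70 × (0.707 × 0.375) = 8.351 kip/in.
10.51 > 8.351 → NOT adequate.

f_max ≈ 10.5 kip/in; NOT adequate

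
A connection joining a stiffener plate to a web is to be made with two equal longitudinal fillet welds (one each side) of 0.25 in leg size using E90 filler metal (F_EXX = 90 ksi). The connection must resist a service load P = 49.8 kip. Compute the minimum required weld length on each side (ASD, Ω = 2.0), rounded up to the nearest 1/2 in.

Throat t_e = 0.707 × 0.25 = 0.1767 in.
r_n/Ω = (0.6 × 90 × 0.1767) / 2.0 = 4.772 kip/in.
L_req = P / (r_n/Ω) = 49.8 / 4.772 = 10.44 in total.
Per side: 10.44 / 2 = 5.218 in.
Round up → use L = 5.5 in on each side.

L = 5.5 in on each side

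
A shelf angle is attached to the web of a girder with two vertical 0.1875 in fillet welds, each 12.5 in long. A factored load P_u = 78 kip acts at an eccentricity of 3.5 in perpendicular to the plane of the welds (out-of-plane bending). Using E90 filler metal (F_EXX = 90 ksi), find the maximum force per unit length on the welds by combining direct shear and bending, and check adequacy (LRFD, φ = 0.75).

L_w = 2 × 12.5 = 25 in; section modulus (unit throat) S = 2 × L²/6 = 52.08 in².
Direct shear f_v = P/L_w = 78/25 = 3.12 kip/in.
Moment M = P × e = 78 × 3.5 = 273 kip·in; bending f_b = M/S = 5.242 kip/in.
f_max = √(f_v² + f_b²) = √(3.12² + 5.242²) = 6.1 kip/in.
φr_n = 0.75 × 0.6 × 90 × (0.707 × 0.1875) = 5.369 kip/in → NOT adequate.

f_max ≈ 6.1 kip/in; NOT adequate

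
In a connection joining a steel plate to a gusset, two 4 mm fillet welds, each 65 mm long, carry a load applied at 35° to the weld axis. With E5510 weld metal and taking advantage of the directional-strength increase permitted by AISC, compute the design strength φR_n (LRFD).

E55XX → F_EXX = 550 MPa.
t_e = 0.707 × 4 = 2.828 mm; A_we = 2.828 × 130 = 367.6 mm².
Directional factor: 1.0 + 0.5 sin^1.5(35°) = 1.217.
F_nw = 0.6 × 550 × 1.217 = 401.7 MPa.
φR_n = 0.75 × 401.7 × 367.6 × 10⁻³ = 110.8 kN.

φR_n ≈ 111 kN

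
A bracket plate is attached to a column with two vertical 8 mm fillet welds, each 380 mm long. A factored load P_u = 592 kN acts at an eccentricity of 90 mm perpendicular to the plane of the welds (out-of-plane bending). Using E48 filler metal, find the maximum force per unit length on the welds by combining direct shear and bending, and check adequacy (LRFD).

f_max ≈ 1350 N/mm; NOT adequate

E48XX → F_EXX = 480 MPa.
L_w = 2 × 380 = 760 mm; section modulus (unit throat) S = 2 × L²/6 = 48130 mm².
Direct shear f_v = P/L_w = 592×10³/760 = 778.9 N/mm.
Moment M = P × e = 592×10³ × 90 = 53280000 N·mm; bending f_b = M/S = 1107 N/mm.
f_max = √(f_v² + f_b²) = √(778.9² + 1107²) = 1354 N/mm.
φr_n = 0.75 × 0.6 × 480 × (0.707 × 8) = 1222 N/mm → NOT adequate.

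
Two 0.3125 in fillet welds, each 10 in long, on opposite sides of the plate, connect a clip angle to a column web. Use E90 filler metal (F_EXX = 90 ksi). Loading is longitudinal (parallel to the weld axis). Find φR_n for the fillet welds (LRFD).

φR_n ≈ 179 kip

Effective throat t_e = 0.707 × 0.3125 = 0.2209 in.
Total length L = 20 in; A_we = 0.2209 × 20 = 4.419 in².
F_nw = 0.6 F_EXX = 0.6 × 90 = 54 ksi.
φR_n = 0.75 × 54 × 4.419 = 179 kip.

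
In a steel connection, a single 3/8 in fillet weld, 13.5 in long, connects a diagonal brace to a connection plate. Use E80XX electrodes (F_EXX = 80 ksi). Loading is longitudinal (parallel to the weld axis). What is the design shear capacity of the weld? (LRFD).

φR_n ≈ 129 kips

Effective throat t_e = 0.707 × 0.375 = 0.2651 in.
Total length L = 13.5 in; A_we = 0.2651 × 13.5 = 3.579 in².
F_nw = 0.6 F_EXX = 0.6 × 80 = 48 ksi.
φR_n = 0.75 × 48 × 3.579 = 128.9 kips.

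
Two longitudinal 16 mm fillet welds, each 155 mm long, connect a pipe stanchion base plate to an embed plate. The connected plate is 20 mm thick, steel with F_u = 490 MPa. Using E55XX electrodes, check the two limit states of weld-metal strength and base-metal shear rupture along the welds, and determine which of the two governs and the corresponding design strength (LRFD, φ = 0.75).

E55XX → F_EXX = 550 MPa.
t_e = 0.707 × 16 = 11.31 mm; L = 310 mm.
Weld metal: φR_n = 0.75 × 0.6 × 550 × 11.31 × 310 × 10⁻³ = 867.9 kN.
Base metal (shear rupture): φR_n = 0.75 × 0.6 × 490 × 20 × 310 × 10⁻³ = 1367 kN.
Governing: weld metal.

φR_n ≈ 868 kN (weld metal governs)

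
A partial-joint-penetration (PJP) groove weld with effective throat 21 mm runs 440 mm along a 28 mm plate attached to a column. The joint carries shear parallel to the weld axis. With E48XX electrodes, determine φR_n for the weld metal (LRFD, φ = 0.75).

E48XX → F_EXX = 480 MPa.
Effective throat (given) t_e = 21 mm.
A_we = 21 × 440 = 9240 mm².
F_nw = 0.6 F_EXX = 288 MPa.
φR_n = 0.75 × 288 × 9240 × 10⁻³ = 1996 kN.

φR_n ≈ 2000 kN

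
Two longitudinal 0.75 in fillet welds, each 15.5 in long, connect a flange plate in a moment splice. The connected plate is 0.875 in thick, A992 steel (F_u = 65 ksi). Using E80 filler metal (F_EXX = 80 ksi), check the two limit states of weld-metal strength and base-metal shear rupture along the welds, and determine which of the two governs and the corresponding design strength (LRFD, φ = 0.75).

φR_n ≈ 592 kips (weld metal governs)

t_e = 0.707 × 0.75 = 0.5302 in; L = 31 in.
Weld metal: φR_n = 0.75 × 0.6 × 80 × 0.5302 × 31 = 591.8 kips.
Base metal (shear rupture): φR_n = 0.75 × 0.6 × 65 × 0.875 × 31 = 793.4 kips.
Governing: weld metal.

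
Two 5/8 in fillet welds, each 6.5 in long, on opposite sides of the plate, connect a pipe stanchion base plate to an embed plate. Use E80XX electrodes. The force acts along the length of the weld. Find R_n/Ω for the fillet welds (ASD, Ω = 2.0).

R_n/Ω ≈ 138 kip

E80XX → F_EXX = 80 ksi.
Effective throat t_e = 0.707 × 0.625 = 0.4419 in.
Total length L = 13 in; A_we = 0.4419 × 13 = 5.744 in².
F_nw = 0.6 F_EXX = 0.6 × 80 = 48 ksi.
R_n = 48 × 5.744 = 275.7 kip; R_n/Ω = 275.7/2.0 = 137.9 kip.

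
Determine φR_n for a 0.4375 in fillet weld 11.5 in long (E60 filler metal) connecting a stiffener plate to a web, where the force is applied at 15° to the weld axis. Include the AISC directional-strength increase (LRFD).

E60XX → F_EXX = 60 ksi.
t_e = 0.707 × 0.4375 = 0.3093 in; A_we = 0.3093 × 11.5 = 3.557 in².
Directional factor: 1.0 + 0.5 sin^1.5(15°) = 1.066.
F_nw = 0.6 × 60 × 1.066 = 38.37 ksi.
φR_n = 0.75 × 38.37 × 3.557 = 102.4 kips.

φR_n ≈ 102 kips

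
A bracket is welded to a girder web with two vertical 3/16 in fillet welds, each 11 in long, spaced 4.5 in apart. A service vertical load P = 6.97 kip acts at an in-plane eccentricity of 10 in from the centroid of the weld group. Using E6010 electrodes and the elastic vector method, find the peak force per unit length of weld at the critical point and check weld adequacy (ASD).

f_max ≈ 1.39 kip/in; adequate

E60XX → F_EXX = 60 ksi.
Total weld length L_w = 22 in. Treat welds as unit-width lines.
Polar moment about centroid: J = 2[d³/12 + d(b/2)²] = 2[11³/12 + 11×2.25²] = 333.2 in³.
Direct shear f_v = P/L_w = 6.97 / 22 = 0.3168 kip/in (vertical).
Torsion M = P·e = 6.97 × 10 = 69.7 kip·in.
Critical point at (x, y) = (2.25, 5.5) from centroid. f_tx = M·y/J = 1.15 kip/in; f_ty = M·x/J = 0.4707 kip/in.
Resultant f_max = √[f_tx² + (f_v + f_ty)²] = √[1.15² + (0.3168 + 0.4707)²] = 1.394 kip/in.
Capacity per unit length: r_n/Ω = (1/2.0) × 0.6 × 60 × (0.707 × 0.1875) = 2.386 kip/in.
1.394 ≤ 2.386 → adequate.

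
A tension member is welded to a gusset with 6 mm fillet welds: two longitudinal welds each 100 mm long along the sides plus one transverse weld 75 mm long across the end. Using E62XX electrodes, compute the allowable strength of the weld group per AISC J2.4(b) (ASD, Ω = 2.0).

R_n/Ω ≈ 223 kN

E62XX → F_EXX = 620 MPa.
t_e = 0.707 × 6 = 4.242 mm.
R_nwl = 0.6 × 620 × 4.242 × 200 × 10⁻³ = 315.6 kN (longitudinal, 2 welds).
R_nwt = 0.6 × 620 × 4.242 × 75 × 10⁻³ = 118.4 kN (transverse, base value).
(i) R_nwl + R_nwt = 434 kN; (ii) 0.85 R_nwl + 1.5 R_nwt = 445.8 kN.
R_n = max = 445.8 kN [governs: (ii)]; R_n/Ω = 222.9 kN.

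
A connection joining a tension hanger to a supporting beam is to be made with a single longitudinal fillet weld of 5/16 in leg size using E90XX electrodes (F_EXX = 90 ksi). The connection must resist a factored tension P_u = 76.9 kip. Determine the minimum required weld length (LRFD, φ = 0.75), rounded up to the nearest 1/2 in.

Throat t_e = 0.707 × 0.3125 = 0.2209 in.
φr_n = 0.75 × 0.6 × 90 × 0.2209 = 8.948 kip/in.
L_req = P_u / φr_n = 76.9 / 8.948 = 8.594 in total.
Round up → use L = 9 in.

L = 9 in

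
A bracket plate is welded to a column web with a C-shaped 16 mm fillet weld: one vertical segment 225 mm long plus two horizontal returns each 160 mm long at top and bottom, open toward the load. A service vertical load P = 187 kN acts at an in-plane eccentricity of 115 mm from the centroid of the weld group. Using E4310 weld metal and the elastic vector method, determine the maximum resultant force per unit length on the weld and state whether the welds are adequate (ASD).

f_max ≈ 806 N/mm; adequate

E43XX → F_EXX = 430 MPa.
Total weld length L_w = 545 mm. Treat welds as unit-width lines.
Centroid: x̄ = 2×160×80 / 545 = 46.97 mm from the vertical weld.
Polar moment about centroid: J = I_x + I_y = [225³/12 + 2×160×112.5²] + [225×46.97² + 2(160³/12 + 160×33.03²)] = 6527000 mm³.
Direct shear f_v = P/L_w = 187×10³ / 545 = 343.1 N/mm (vertical).
Torsion M = P·e = 187×10³ × 115 = 21505000 N·mm.
Critical point at (x, y) = (113, 112.5) from centroid. f_tx = M·y/J = 370.6 N/mm; f_ty = M·x/J = 372.4 N/mm.
Resultant f_max = √[f_tx² + (f_v + f_ty)²] = √[370.6² + (343.1 + 372.4)²] = 805.8 N/mm.
Capacity per unit length: r_n/Ω = (1/2.0) × 0.6 × 430 × (0.707 × 16) = 1459 N/mm.
805.8 ≤ 1459 → adequate.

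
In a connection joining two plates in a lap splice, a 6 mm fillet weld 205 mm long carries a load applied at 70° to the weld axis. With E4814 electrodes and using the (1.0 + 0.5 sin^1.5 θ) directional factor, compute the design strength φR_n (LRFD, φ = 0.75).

E48XX → F_EXX = 480 MPa.
t_e = 0.707 × 6 = 4.242 mm; A_we = 4.242 × 205 = 869.6 mm².
Directional factor: 1.0 + 0.5 sin^1.5(70°) = 1.455.
F_nw = 0.6 × 480 × 1.455 = 419.2 MPa.
φR_n = 0.75 × 419.2 × 869.6 × 10⁻³ = 273.4 kN.

φR_n ≈ 273 kN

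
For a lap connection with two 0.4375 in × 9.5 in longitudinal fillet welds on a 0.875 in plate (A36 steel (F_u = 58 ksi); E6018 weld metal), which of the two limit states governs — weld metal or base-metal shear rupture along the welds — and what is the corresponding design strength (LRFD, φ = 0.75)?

φR_n ≈ 159 kips (weld metal governs)

E60XX → F_EXX = 60 ksi.
t_e = 0.707 × 0.4375 = 0.3093 in; L = 19 in.
Weld metal: φR_n = 0.75 × 0.6 × 60 × 0.3093 × 19 = 158.7 kips.
Base metal (shear rupture): φR_n = 0.75 × 0.6 × 58 × 0.875 × 19 = 433.9 kips.
Governing: weld metal.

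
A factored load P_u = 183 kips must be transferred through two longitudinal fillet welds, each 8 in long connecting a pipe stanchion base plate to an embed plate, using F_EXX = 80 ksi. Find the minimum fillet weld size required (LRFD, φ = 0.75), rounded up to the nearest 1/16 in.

Total weld length L = 16 in.
Required throat t_e = P_u / (φ × 0.6 F_EXX × L) = 183 / (0.75 × 0.6 × 80 × 16) = 0.3177 in.
Required leg w = t_e / 0.707 = 0.4494 in → use 1/2 in.

w = 1/2 in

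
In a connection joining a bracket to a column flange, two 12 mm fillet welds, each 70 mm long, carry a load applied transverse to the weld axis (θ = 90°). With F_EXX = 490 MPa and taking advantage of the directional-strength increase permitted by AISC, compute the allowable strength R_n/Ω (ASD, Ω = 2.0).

t_e = 0.707 × 12 = 8.484 mm; A_we = 8.484 × 140 = 1188 mm².
Directional factor: 1.0 + 0.5 sin^1.5(90°) = 1.5.
F_nw = 0.6 × 490 × 1.5 = 441 MPa.
R_n/Ω = (441 × 1188) / 2.0 × 10⁻³ = 261.9 kN.

R_n/Ω ≈ 262 kN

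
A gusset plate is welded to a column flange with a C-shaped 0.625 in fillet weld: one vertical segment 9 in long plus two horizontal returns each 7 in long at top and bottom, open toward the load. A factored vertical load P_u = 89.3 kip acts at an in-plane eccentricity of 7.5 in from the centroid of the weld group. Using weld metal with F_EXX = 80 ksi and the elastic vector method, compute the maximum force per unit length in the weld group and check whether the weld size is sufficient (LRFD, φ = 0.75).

f_max ≈ 12.6 kip/in; adequate

Total weld length L_w = 23 in. Treat welds as unit-width lines.
Centroid: x̄ = 2×7×3.5 / 23 = 2.13 in from the vertical weld.
Polar moment about centroid: J = I_x + I_y = [9³/12 + 2×7×4.5²] + [9×2.13² + 2(7³/12 + 7×1.37²)] = 468.5 in³.
Direct shear f_v = P/L_w = 89.3 / 23 = 3.883 kip/in (vertical).
Torsion M = P·e = 89.3 × 7.5 = 669.75 kip·in.
Critical point at (x, y) = (4.87, 4.5) from centroid. f_tx = M·y/J = 6.433 kip/in; f_ty = M·x/J = 6.961 kip/in.
Resultant f_max = √[f_tx² + (f_v + f_ty)²] = √[6.433² + (3.883 + 6.961)²] = 12.61 kip/in.
Capacity per unit length: φr_n = 0.75 × 0.6 × 80 × (0.707 × 0.625) = 15.91 kip/in.
12.61 ≤ 15.91 → adequate.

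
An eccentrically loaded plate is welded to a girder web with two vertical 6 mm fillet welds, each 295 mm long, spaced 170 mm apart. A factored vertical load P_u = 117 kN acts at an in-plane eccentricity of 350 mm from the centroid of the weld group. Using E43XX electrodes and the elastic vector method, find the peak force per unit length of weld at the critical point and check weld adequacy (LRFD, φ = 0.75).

f_max ≈ 931 N/mm; NOT adequate

E43XX → F_EXX = 430 MPa.
Total weld length L_w = 590 mm. Treat welds as unit-width lines.
Polar moment about centroid: J = 2[d³/12 + d(b/2)²] = 2[295³/12 + 295×85²] = 8541000 mm³.
Direct shear f_v = P/L_w = 117×10³ / 590 = 198.3 N/mm (vertical).
Torsion M = P·e = 117×10³ × 350 = 40950000 N·mm.
Critical point at (x, y) = (85, 147.5) from centroid. f_tx = M·y/J = 707.2 N/mm; f_ty = M·x/J = 407.5 N/mm.
Resultant f_max = √[f_tx² + (f_v + f_ty)²] = √[707.2² + (198.3 + 407.5)²] = 931.2 N/mm.
Capacity per unit length: φr_n = 0.75 × 0.6 × 430 × (0.707 × 6) = 820.8 N/mm.
931.2 > 820.8 → NOT adequate.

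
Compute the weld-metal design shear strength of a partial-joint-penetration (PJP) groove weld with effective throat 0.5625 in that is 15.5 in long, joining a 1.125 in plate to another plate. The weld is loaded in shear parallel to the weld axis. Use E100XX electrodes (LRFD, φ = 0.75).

φR_n ≈ 392 kip

E100XX → F_EXX = 100 ksi.
Effective throat (given) t_e = 0.5625 in.
A_we = 0.5625 × 15.5 = 8.719 in².
F_nw = 0.6 F_EXX = 60 ksi.
φR_n = 0.75 × 60 × 8.719 = 392.3 kip.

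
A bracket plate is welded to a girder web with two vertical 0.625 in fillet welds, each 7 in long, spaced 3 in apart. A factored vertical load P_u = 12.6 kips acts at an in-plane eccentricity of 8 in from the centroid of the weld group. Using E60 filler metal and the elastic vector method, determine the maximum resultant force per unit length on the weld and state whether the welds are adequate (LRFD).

E60XX → F_EXX = 60 ksi.
Total weld length L_w = 14 in. Treat welds as unit-width lines.
Polar moment about centroid: J = 2[d³/12 + d(b/2)²] = 2[7³/12 + 7×1.5²] = 88.67 in³.
Direct shear f_v = P/L_w = 12.6 / 14 = 0.9 kip/in (vertical).
Torsion M = P·e = 12.6 × 8 = 100.8 kip·in.
Critical point at (x, y) = (1.5, 3.5) from centroid. f_tx = M·y/J = 3.979 kip/in; f_ty = M·x/J = 1.705 kip/in.
Resultant f_max = √[f_tx² + (f_v + f_ty)²] = √[3.979² + (0.9 + 1.705)²] = 4.756 kip/in.
Capacity per unit length: φr_n = 0.75 × 0.6 × 60 × (0.707 × 0.625) = 11.93 kip/in.
4.756 ≤ 11.93 → adequate.

f_max ≈ 4.76 kip/in; adequate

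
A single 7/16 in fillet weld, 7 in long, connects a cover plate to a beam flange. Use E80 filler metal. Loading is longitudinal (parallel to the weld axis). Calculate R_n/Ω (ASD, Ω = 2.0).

R_n/Ω ≈ 52 kips

E80XX → F_EXX = 80 ksi.
Effective throat t_e = 0.707 × 0.4375 = 0.3093 in.
Total length L = 7 in; A_we = 0.3093 × 7 = 2.165 in².
F_nw = 0.6 F_EXX = 0.6 × 80 = 48 ksi.
R_n = 48 × 2.165 = 103.9 kips; R_n/Ω = 103.9/2.0 = 51.96 kips.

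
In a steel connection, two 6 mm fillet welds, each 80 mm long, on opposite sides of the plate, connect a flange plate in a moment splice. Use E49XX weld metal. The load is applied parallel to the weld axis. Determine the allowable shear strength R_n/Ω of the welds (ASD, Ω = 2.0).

R_n/Ω ≈ 99.8 kN

E49XX → F_EXX = 490 MPa.
Effective throat t_e = 0.707 × 6 = 4.242 mm.
Total length L = 160 mm; A_we = 4.242 × 160 = 678.7 mm².
F_nw = 0.6 F_EXX = 0.6 × 490 = 294 MPa.
R_n = 294 × 678.7 × 10⁻³ = 199.5 kN; R_n/Ω = 199.5/2.0 = 99.77 kN.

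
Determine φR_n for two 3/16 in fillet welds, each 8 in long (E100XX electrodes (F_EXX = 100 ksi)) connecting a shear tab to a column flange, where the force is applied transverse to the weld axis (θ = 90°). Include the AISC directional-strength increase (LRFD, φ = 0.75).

φR_n ≈ 143 kips

t_e = 0.707 × 0.1875 = 0.1326 in; A_we = 0.1326 × 16 = 2.121 in².
Directional factor: 1.0 + 0.5 sin^1.5(90°) = 1.5.
F_nw = 0.6 × 100 × 1.5 = 90 ksi.
φR_n = 0.75 × 90 × 2.121 = 143.2 kips.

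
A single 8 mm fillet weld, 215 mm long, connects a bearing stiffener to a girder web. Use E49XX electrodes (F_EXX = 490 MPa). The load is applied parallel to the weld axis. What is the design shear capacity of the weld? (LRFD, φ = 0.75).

φR_n ≈ 268 kN

Effective throat t_e = 0.707 × 8 = 5.656 mm.
Total length L = 215 mm; A_we = 5.656 × 215 = 1216 mm².
F_nw = 0.6 F_EXX = 0.6 × 490 = 294 MPa.
φR_n = 0.75 × 294 × 1216 × 10⁻³ = 268.1 kN.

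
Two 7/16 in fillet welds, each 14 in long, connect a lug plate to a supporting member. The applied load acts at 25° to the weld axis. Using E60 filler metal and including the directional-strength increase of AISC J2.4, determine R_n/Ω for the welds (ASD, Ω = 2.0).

E60XX → F_EXX = 60 ksi.
t_e = 0.707 × 0.4375 = 0.3093 in; A_we = 0.3093 × 28 = 8.661 in².
Directional factor: 1.0 + 0.5 sin^1.5(25°) = 1.137.
F_nw = 0.6 × 60 × 1.137 = 40.95 ksi.
R_n/Ω = (40.95 × 8.661) / 2.0 = 177.3 kips.

R_n/Ω ≈ 177 kips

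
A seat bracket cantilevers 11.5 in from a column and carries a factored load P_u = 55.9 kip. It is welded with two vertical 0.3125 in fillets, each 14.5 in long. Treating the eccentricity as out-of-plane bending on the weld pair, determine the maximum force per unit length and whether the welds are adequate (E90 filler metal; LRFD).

E90XX → F_EXX = 90 ksi.
L_w = 2 × 14.5 = 29 in; section modulus (unit throat) S = 2 × L²/6 = 70.08 in².
Direct shear f_v = P/L_w = 55.9/29 = 1.928 kip/in.
Moment M = P × e = 55.9 × 11.5 = 642.85 kip·in; bending f_b = M/S = 9.173 kip/in.
f_max = √(f_v² + f_b²) = √(1.928² + 9.173²) = 9.373 kip/in.
φr_n = 0.75 × 0.6 × 90 × (0.707 × 0.3125) = 8.948 kip/in → NOT adequate.

f_max ≈ 9.37 kip/in; NOT adequate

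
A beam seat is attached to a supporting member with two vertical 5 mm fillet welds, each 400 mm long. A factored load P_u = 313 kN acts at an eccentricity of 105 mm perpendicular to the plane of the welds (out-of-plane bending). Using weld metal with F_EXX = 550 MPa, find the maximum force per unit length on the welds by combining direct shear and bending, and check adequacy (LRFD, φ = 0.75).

L_w = 2 × 400 = 800 mm; section modulus (unit throat) S = 2 × L²/6 = 53330 mm².
Direct shear f_v = P/L_w = 313×10³/800 = 391.2 N/mm.
Moment M = P × e = 313×10³ × 105 = 32865000 N·mm; bending f_b = M/S = 616.2 N/mm.
f_max = √(f_v² + f_b²) = √(391.2² + 616.2²) = 729.9 N/mm.
φr_n = 0.75 × 0.6 × 550 × (0.707 × 5) = 874.9 N/mm → adequate.

f_max ≈ 730 N/mm; adequate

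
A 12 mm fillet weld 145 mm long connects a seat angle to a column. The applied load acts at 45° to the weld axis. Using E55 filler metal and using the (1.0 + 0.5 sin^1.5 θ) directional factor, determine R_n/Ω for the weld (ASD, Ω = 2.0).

E55XX → F_EXX = 550 MPa.
t_e = 0.707 × 12 = 8.484 mm; A_we = 8.484 × 145 = 1230 mm².
Directional factor: 1.0 + 0.5 sin^1.5(45°) = 1.297.
F_nw = 0.6 × 550 × 1.297 = 428.1 MPa.
R_n/Ω = (428.1 × 1230) / 2.0 × 10⁻³ = 263.3 kN.

R_n/Ω ≈ 263 kN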